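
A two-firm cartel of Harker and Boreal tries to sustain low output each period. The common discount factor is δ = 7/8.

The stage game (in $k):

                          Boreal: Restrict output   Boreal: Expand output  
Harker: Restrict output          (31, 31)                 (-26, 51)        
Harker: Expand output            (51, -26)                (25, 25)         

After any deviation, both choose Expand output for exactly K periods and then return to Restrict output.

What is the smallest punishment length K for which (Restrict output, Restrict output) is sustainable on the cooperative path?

Need Σ_{k=1}^{K} δ^k ≥ (51−31)/(31−25) = 3.3333 at δ = 7/8.
At K = 4 the sum is 2.8967 < 3.3333; at K = 5 it is 3.4096 ≥ 3.3333.
So the minimum punishment length is K = 5.

5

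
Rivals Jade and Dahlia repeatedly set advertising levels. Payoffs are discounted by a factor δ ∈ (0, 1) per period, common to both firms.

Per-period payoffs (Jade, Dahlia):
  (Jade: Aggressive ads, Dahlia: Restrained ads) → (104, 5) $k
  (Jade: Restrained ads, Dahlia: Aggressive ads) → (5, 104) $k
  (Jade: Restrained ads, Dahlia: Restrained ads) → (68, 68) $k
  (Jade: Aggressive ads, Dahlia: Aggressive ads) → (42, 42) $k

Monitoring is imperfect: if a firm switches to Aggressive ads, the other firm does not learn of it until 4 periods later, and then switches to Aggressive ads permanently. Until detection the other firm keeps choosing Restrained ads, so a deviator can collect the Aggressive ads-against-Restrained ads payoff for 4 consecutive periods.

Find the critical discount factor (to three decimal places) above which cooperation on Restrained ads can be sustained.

A deviator earns 104 for 4 periods, then 42 forever; cooperating earns 68 forever. Multiplying the IC by (1−δ):
68 ≥ 104(1−δ^4) + 42δ^4, so 62·δ^4 ≥ 36 and δ^4 ≥ 18/31.
δ ≥ (18/31)^(1/4) ≈ 0.873.

0.873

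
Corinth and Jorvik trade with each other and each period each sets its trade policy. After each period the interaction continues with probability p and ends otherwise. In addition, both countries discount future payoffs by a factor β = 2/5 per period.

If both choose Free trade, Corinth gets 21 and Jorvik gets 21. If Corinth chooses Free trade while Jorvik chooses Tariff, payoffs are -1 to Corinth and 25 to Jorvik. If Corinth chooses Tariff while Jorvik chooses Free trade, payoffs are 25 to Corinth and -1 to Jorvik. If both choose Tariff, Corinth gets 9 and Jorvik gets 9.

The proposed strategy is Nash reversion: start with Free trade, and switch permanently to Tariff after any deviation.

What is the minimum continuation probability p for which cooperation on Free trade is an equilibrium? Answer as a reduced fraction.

5/8

Expected continuation weight on next period's payoff is β·p = 2/5·p, which plays the role of the discount factor.
Cooperation requires 2/5·p ≥ (25−21)/(25−9) = 1/4, hence p ≥ 5/8.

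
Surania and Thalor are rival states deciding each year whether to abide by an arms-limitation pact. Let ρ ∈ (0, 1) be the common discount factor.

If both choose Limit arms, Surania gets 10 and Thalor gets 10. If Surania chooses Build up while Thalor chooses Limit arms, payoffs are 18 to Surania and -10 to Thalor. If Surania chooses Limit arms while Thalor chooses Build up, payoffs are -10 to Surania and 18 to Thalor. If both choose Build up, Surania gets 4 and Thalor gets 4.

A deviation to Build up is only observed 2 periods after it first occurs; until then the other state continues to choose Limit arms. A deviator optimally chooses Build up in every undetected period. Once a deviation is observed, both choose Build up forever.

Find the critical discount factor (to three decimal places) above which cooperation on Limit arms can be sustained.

0.756

Deviating for the 2 undetected periods gains 18−10 = 8 per period over cooperation, then loses 10−4 = 6 per period forever once punishment starts.
Gain: 8(1 + ρ + … + ρ^1); loss: 6·ρ^2/(1−ρ).
No profitable deviation ⇔ 8(1−ρ^2) ≤ 6·ρ^2, i.e. ρ^2 ≥ 8/(8+6) = 4/7.
Hence ρ ≥ (4/7)^(1/2) ≈ 0.756.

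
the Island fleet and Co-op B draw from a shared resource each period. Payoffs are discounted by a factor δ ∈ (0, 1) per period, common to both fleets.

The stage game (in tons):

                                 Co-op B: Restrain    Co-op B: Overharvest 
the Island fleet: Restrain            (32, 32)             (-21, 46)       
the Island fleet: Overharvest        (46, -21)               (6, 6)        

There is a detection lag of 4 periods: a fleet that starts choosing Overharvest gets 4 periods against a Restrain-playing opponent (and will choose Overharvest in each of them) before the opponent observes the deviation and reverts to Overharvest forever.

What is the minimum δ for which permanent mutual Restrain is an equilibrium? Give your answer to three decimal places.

A deviator earns 46 for 4 periods, then 6 forever; cooperating earns 32 forever. Multiplying the IC by (1−δ):
32 ≥ 46(1−δ^4) + 6δ^4, so 40·δ^4 ≥ 14 and δ^4 ≥ 7/20.
δ ≥ (7/20)^(1/4) ≈ 0.769.

0.769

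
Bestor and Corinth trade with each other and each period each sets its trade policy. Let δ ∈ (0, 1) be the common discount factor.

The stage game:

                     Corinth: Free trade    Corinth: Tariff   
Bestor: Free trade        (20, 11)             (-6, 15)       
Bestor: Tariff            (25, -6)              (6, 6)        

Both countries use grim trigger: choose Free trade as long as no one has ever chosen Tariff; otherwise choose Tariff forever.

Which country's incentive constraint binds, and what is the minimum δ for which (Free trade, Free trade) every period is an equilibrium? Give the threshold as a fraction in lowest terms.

Corinth; δ ≥ 4/9

Bestor: cooperation gives 20 each period; deviation gives 25 once then 6 forever.
  20/(1−δ) ≥ 25 + 6δ/(1−δ) ⇒ δ ≥ 5/19.
Corinth: cooperation gives 11 each period; deviation gives 15 once then 6 forever.
  δ ≥ 4/9.
Both must hold, so the binding constraint is Corinth's: δ ≥ 4/9.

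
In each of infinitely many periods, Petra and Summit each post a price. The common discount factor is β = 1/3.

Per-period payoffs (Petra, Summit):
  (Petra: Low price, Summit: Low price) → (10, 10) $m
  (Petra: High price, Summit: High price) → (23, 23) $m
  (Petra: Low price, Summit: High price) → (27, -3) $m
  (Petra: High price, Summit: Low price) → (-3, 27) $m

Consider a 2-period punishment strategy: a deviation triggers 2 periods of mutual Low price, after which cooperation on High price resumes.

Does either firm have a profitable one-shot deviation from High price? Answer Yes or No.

No

IC: β+…+β^2 ≥ (27−23)/(23−10) = 4/13.
At β = 1/3: partial sum = 0.4444 ≥ 0.3077. Cooperation sustainable.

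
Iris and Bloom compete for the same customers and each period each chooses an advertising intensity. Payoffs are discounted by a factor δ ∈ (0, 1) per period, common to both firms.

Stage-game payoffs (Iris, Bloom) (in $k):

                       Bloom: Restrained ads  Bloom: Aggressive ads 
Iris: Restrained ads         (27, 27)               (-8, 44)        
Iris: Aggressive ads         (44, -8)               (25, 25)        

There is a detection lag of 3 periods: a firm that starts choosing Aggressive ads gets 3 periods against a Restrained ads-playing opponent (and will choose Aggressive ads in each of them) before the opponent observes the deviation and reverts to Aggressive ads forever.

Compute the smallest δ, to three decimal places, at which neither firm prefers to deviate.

The best deviation is to choose Aggressive ads for all 3 undetected periods, earning 44 each, then 25 forever once detected.
Deviation value: 44(1−δ^3)/(1−δ) + 25δ^3/(1−δ); cooperation value: 27/(1−δ).
IC: 27 ≥ 44(1−δ^3) + 25δ^3 = 44 − 19δ^3.
So δ^3 ≥ 17/19, giving δ ≥ (17/19)^(1/3) ≈ 0.964.

0.964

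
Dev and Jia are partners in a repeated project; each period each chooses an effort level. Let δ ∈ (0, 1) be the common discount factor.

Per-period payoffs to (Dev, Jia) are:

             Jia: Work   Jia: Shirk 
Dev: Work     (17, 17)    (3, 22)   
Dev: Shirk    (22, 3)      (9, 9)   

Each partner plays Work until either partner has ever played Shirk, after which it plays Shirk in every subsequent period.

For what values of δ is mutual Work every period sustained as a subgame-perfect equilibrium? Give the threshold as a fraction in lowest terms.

5/13

One-period gain from deviating is 22 − 17 = 5. The loss is 17 − 9 = 8 in every subsequent period, with present value 8·δ/(1−δ).
Deviation is unprofitable when 8·δ/(1−δ) ≥ 5, i.e. δ/(1−δ) ≥ 5/8.
Equivalently δ ≥ 5/(5+8) = 5/13.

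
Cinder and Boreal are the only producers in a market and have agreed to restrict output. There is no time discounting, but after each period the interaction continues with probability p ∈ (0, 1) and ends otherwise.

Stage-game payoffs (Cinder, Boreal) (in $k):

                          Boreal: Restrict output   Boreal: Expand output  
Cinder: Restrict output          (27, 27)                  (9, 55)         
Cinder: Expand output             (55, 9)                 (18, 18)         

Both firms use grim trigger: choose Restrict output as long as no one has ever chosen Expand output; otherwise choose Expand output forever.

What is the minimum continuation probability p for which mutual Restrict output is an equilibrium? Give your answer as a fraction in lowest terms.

28/37

With no time discounting, the continuation probability p plays the role of the discount factor.
Grim-trigger IC: 27/(1−p) ≥ 55 + 18p/(1−p) ⇒ p ≥ (55−27)/(55−18) = 28/37.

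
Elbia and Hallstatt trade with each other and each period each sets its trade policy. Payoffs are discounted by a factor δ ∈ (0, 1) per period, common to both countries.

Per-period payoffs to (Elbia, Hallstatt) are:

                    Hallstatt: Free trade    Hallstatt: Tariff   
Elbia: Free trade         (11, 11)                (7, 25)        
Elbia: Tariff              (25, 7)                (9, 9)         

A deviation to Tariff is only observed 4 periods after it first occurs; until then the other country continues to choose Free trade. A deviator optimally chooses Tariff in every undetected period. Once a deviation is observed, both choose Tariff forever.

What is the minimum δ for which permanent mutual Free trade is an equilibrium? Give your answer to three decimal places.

0.967

A deviator earns 25 for 4 periods, then 9 forever; cooperating earns 11 forever. Multiplying the IC by (1−δ):
11 ≥ 25(1−δ^4) + 9δ^4, so 16·δ^4 ≥ 14 and δ^4 ≥ 7/8.
δ ≥ (7/8)^(1/4) ≈ 0.967.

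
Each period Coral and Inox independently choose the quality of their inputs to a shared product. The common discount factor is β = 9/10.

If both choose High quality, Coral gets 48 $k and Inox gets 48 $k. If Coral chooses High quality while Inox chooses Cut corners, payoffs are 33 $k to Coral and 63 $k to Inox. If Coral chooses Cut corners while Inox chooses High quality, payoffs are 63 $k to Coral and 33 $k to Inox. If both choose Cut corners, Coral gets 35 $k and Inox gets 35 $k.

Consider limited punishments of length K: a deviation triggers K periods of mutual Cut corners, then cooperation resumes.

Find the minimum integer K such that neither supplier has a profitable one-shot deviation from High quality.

2

No profitable deviation requires (48−35)(β+…+β^K) ≥ 63−48, i.e. β+…+β^K ≥ 15/13 ≈ 1.1538.
With β = 9/10, the partial sums are K=1: 0.9000, K=2: 1.7100.
K = 2 is the first length at which the sum reaches 1.1538.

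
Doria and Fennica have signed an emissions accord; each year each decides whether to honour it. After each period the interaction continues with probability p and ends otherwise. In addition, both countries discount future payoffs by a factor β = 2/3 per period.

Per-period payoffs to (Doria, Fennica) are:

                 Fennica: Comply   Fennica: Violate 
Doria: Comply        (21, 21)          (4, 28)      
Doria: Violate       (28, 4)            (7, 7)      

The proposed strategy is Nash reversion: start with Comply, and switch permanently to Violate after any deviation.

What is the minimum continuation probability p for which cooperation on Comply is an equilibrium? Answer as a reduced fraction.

Expected continuation weight on next period's payoff is β·p = 2/3·p, which plays the role of the discount factor.
Cooperation requires 2/3·p ≥ (28−21)/(28−7) = 1/3, hence p ≥ 1/2.

1/2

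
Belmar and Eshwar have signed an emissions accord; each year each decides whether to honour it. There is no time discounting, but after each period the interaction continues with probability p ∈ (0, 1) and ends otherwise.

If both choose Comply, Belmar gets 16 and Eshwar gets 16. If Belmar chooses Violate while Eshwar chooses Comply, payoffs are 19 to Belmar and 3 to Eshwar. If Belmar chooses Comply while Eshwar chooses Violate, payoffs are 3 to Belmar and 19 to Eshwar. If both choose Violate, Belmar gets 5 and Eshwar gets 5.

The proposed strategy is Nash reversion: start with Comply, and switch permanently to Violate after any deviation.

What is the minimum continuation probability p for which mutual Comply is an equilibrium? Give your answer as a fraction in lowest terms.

With no time discounting, the continuation probability p plays the role of the discount factor.
Grim-trigger IC: 16/(1−p) ≥ 19 + 5p/(1−p) ⇒ p ≥ (19−16)/(19−5) = 3/14.

3/14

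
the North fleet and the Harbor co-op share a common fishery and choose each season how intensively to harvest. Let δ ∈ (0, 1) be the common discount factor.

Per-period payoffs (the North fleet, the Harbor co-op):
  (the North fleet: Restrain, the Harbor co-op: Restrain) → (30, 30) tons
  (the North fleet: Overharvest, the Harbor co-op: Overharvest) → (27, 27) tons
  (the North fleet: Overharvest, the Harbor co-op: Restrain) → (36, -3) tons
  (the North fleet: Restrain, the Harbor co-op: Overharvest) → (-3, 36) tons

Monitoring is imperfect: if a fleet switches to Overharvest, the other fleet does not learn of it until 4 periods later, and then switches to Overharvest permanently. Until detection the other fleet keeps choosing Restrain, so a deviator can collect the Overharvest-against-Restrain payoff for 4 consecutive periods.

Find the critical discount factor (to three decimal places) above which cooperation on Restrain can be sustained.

0.904

The best deviation is to choose Overharvest for all 4 undetected periods, earning 36 each, then 27 forever once detected.
Deviation value: 36(1−δ^4)/(1−δ) + 27δ^4/(1−δ); cooperation value: 30/(1−δ).
IC: 30 ≥ 36(1−δ^4) + 27δ^4 = 36 − 9δ^4.
So δ^4 ≥ 6/9 = 2/3, giving δ ≥ (2/3)^(1/4) ≈ 0.904.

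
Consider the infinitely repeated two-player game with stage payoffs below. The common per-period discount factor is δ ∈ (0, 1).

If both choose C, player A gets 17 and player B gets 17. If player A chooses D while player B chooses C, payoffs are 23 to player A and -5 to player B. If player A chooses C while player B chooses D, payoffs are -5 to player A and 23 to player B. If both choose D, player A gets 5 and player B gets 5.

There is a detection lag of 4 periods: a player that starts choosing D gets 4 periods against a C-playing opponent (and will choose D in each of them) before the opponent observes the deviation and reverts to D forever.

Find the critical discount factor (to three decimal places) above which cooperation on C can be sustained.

0.760

The best deviation is to choose D for all 4 undetected periods, earning 23 each, then 5 forever once detected.
Deviation value: 23(1−δ^4)/(1−δ) + 5δ^4/(1−δ); cooperation value: 17/(1−δ).
IC: 17 ≥ 23(1−δ^4) + 5δ^4 = 23 − 18δ^4.
So δ^4 ≥ 6/18 = 1/3, giving δ ≥ (1/3)^(1/4) ≈ 0.760.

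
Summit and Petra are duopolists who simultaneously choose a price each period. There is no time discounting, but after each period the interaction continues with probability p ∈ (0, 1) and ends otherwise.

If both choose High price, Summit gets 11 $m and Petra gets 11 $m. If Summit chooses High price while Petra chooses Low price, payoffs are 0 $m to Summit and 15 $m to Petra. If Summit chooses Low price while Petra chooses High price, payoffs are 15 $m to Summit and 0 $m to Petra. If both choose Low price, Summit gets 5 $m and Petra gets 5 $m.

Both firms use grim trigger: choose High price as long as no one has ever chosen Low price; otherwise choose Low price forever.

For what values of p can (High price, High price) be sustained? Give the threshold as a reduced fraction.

2/5

Expected cooperation value is 11 + p·11 + p²·11 + … = 11/(1−p); deviation gives 15 + p·5/(1−p).
11 ≥ 15(1−p) + 5p ⇒ 10p ≥ 4 ⇒ p ≥ 4/10 = 2/5.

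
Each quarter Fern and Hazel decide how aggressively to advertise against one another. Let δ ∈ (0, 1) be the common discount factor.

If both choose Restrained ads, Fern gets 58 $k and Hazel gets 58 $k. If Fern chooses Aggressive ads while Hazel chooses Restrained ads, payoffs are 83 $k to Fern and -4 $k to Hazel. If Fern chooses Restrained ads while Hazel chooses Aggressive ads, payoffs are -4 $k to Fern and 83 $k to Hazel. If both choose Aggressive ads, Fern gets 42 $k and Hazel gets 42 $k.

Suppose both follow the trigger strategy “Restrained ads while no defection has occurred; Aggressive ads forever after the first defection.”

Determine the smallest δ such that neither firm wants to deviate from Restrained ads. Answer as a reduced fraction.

25/41

One-period gain from deviating is 83 − 58 = 25. The loss is 58 − 42 = 16 in every subsequent period, with present value 16·δ/(1−δ).
Deviation is unprofitable when 16·δ/(1−δ) ≥ 25, i.e. δ/(1−δ) ≥ 25/16.
Equivalently δ ≥ 25/(25+16) = 25/41.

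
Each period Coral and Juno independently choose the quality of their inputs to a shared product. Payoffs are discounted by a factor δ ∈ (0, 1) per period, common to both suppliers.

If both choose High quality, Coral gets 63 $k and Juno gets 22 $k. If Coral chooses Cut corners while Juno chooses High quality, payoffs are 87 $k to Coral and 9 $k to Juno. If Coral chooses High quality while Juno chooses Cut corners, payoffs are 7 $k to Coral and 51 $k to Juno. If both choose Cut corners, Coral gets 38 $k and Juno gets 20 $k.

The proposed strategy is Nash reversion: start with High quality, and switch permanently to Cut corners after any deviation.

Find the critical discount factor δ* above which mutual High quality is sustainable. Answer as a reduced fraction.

29/31

Coral's threshold: (87−63)/(87−38) = 24/49.
Juno's threshold: (51−22)/(51−20) = 29/31.
24/49 < 29/31, so Juno binds and δ* = 29/31.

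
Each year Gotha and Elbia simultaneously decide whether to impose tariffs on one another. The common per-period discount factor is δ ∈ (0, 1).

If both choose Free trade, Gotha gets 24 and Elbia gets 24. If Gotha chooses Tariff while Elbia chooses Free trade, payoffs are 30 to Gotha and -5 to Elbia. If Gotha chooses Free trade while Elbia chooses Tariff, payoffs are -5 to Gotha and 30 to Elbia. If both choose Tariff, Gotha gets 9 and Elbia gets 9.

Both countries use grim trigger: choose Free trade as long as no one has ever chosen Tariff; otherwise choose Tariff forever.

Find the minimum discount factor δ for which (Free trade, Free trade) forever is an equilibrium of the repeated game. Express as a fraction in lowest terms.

2/7

Cooperation forever yields 24 each period: 24/(1−δ).
Deviating yields 30 once, then 9 forever: 30 + 9δ/(1−δ).
No profitable deviation requires 24/(1−δ) ≥ 30 + 9δ/(1−δ).
Multiplying by (1−δ): 24 ≥ 30(1−δ) + 9δ = 30 − 21δ.
So 21δ ≥ 6, i.e. δ ≥ 6/21 = 2/7.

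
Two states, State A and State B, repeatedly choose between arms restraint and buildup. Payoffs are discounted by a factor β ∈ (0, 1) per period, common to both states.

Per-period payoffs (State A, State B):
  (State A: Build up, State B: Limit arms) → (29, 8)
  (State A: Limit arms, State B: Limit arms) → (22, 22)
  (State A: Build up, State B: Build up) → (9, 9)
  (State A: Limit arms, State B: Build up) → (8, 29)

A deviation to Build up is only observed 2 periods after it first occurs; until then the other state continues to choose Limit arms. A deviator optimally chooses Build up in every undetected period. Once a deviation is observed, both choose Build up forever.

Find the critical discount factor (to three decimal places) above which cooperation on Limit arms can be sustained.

Deviating for the 2 undetected periods gains 29−22 = 7 per period over cooperation, then loses 22−9 = 13 per period forever once punishment starts.
Gain: 7(1 + β + … + β^1); loss: 13·β^2/(1−β).
No profitable deviation ⇔ 7(1−β^2) ≤ 13·β^2, i.e. β^2 ≥ 7/(7+13) = 7/20.
Hence β ≥ (7/20)^(1/2) ≈ 0.592.

0.592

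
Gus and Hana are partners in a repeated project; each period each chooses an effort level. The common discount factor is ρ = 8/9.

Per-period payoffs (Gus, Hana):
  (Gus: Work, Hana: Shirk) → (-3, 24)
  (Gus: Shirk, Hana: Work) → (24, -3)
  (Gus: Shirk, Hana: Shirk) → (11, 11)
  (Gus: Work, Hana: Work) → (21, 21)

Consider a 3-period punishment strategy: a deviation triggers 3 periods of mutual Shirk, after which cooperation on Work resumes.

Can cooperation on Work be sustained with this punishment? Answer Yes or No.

Yes

Comparing payoff streams over the 4 periods until play realigns: cooperate → 21(1+ρ+…+ρ^3); deviate → 24 + 11(ρ+…+ρ^3).
Cooperation is sustained iff (21−11)(ρ+…+ρ^3) ≥ 24−21.
ρ+…+ρ^3 = 8/9·(1−(8/9)^3)/(1−8/9) = 2.3813, and (24−21)/(21−11) = 0.3000.
2.3813 ≥ 0.3000, so cooperation is sustainable.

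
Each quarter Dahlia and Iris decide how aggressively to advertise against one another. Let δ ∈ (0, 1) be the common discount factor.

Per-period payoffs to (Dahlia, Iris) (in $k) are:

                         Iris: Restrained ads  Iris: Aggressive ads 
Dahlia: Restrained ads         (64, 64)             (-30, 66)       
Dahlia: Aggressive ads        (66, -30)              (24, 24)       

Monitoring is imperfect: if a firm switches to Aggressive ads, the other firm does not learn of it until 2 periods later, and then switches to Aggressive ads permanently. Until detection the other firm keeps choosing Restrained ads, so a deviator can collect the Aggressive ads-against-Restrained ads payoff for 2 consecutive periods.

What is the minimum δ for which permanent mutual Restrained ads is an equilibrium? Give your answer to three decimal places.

The best deviation is to choose Aggressive ads for all 2 undetected periods, earning 66 each, then 24 forever once detected.
Deviation value: 66(1−δ^2)/(1−δ) + 24δ^2/(1−δ); cooperation value: 64/(1−δ).
IC: 64 ≥ 66(1−δ^2) + 24δ^2 = 66 − 42δ^2.
So δ^2 ≥ 2/42 = 1/21, giving δ ≥ (1/21)^(1/2) ≈ 0.218.

0.218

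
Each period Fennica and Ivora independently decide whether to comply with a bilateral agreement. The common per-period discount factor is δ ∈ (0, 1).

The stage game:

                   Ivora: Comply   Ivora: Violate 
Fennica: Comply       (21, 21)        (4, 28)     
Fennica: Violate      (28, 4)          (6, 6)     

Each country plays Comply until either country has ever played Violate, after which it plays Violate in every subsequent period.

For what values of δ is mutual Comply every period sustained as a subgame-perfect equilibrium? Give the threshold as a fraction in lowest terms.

Under grim trigger the critical discount factor is (T−C)/(T−P) with T = 28, C = 21, P = 6.
δ* = (28−21)/(28−6) = 7/22.

7/22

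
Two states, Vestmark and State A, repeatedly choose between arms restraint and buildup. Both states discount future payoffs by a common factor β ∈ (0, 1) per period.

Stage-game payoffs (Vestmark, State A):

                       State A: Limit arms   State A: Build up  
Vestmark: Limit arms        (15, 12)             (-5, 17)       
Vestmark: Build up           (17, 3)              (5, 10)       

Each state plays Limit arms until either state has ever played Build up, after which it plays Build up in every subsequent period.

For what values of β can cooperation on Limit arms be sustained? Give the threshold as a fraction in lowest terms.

Vestmark: cooperation gives 15 each period; deviation gives 17 once then 5 forever.
  15/(1−β) ≥ 17 + 5β/(1−β) ⇒ β ≥ 2/12 = 1/6.
State A: cooperation gives 12 each period; deviation gives 17 once then 10 forever.
  β ≥ 5/7.
Both must hold, so the binding constraint is State A's: β ≥ 5/7.

5/7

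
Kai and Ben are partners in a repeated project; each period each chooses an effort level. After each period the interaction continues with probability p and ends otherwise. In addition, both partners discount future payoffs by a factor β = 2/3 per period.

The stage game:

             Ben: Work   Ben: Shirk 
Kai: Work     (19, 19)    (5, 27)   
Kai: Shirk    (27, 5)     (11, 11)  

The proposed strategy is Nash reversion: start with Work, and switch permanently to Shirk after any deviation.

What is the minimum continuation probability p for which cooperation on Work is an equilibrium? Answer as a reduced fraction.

3/4

Expected continuation weight on next period's payoff is β·p = 2/3·p, which plays the role of the discount factor.
Cooperation requires 2/3·p ≥ (27−19)/(27−11) = 1/2, hence p ≥ 3/4.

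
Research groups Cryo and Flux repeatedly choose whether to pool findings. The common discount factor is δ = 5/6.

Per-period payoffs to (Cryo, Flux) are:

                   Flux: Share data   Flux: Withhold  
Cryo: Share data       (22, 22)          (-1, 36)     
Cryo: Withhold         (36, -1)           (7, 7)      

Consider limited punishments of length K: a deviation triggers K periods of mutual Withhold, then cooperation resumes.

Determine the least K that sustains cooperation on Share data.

No profitable deviation requires (22−7)(δ+…+δ^K) ≥ 36−22, i.e. δ+…+δ^K ≥ 14/15 ≈ 0.9333.
With δ = 5/6, the partial sums are K=1: 0.8333, K=2: 1.5278.
K = 2 is the first length at which the sum reaches 0.9333.

2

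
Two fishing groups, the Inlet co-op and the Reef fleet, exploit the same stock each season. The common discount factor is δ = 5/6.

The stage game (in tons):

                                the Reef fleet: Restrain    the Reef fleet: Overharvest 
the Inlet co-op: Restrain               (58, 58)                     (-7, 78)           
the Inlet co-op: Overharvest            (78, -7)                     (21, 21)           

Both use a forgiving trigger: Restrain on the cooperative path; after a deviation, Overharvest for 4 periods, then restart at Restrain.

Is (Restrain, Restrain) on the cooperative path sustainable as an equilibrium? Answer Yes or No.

Comparing payoff streams over the 5 periods until play realigns: cooperate → 58(1+δ+…+δ^4); deviate → 78 + 21(δ+…+δ^4).
Cooperation is sustained iff (58−21)(δ+…+δ^4) ≥ 78−58.
δ+…+δ^4 = 5/6·(1−(5/6)^4)/(1−5/6) = 2.5887, and (78−58)/(58−21) = 0.5405.
2.5887 ≥ 0.5405, so cooperation is sustainable.

Yes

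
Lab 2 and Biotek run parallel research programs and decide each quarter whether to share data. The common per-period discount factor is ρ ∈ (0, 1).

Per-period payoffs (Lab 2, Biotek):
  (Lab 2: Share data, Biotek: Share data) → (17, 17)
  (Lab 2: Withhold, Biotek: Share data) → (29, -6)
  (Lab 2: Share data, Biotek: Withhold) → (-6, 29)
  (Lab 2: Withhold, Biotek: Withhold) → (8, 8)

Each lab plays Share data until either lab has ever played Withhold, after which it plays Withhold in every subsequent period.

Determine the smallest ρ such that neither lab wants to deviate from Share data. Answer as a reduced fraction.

Under grim trigger the critical discount factor is (T−C)/(T−P) with T = 29, C = 17, P = 8.
ρ* = (29−17)/(29−8) = 12/21 = 4/7.

4/7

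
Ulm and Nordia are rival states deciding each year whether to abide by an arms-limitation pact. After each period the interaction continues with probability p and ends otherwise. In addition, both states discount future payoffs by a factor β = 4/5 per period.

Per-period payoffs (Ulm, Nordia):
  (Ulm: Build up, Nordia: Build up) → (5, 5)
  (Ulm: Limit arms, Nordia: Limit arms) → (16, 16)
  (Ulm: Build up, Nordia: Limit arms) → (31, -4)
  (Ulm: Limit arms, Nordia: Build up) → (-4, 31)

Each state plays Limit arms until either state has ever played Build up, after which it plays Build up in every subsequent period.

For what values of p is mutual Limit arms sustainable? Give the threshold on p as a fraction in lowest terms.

Expected continuation weight on next period's payoff is β·p = 4/5·p, which plays the role of the discount factor.
Cooperation requires 4/5·p ≥ (31−16)/(31−5) = 15/26, hence p ≥ 75/104.

75/104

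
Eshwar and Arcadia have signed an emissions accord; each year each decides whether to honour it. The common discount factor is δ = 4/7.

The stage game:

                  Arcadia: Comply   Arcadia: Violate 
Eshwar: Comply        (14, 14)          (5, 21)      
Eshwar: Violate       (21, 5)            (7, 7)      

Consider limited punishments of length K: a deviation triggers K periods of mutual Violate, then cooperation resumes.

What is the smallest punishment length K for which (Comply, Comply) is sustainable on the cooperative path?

3

Need Σ_{k=1}^{K} δ^k ≥ (21−14)/(14−7) = 1.0000 at δ = 4/7.
At K = 2 the sum is 0.8980 < 1.0000; at K = 3 it is 1.0845 ≥ 1.0000.
So the minimum punishment length is K = 3.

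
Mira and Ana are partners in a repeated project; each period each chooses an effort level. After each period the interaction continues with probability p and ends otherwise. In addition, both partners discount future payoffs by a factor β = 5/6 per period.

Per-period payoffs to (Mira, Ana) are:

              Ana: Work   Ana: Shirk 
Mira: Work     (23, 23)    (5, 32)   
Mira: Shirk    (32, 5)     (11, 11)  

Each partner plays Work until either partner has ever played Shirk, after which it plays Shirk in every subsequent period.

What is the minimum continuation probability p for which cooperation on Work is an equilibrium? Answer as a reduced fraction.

18/35

With continuation probability p and discount β, the effective per-period discount factor is βp.
Grim-trigger IC: βp ≥ (32−23)/(32−11) = 3/7.
So p ≥ (3/7)/(5/6) = 18/35.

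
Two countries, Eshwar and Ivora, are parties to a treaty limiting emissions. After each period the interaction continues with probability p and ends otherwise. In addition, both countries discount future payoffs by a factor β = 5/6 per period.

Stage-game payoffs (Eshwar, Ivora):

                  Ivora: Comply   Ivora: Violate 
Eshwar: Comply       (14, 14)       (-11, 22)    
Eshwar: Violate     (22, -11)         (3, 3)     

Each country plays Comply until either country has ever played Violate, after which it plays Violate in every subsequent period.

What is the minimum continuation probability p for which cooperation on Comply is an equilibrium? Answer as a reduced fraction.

With continuation probability p and discount β, the effective per-period discount factor is βp.
Grim-trigger IC: βp ≥ (22−14)/(22−3) = 8/19.
So p ≥ (8/19)/(5/6) = 48/95.

48/95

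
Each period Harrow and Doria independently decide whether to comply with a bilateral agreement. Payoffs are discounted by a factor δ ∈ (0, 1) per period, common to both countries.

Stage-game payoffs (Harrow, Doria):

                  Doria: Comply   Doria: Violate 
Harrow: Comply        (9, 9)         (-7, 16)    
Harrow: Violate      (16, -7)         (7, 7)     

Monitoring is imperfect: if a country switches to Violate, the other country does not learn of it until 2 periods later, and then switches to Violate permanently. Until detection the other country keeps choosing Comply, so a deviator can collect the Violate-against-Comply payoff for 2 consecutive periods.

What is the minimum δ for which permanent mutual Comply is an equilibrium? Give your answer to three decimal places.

0.882

A deviator earns 16 for 2 periods, then 7 forever; cooperating earns 9 forever. Multiplying the IC by (1−δ):
9 ≥ 16(1−δ^2) + 7δ^2, so 9·δ^2 ≥ 7 and δ^2 ≥ 7/9.
δ ≥ (7/9)^(1/2) ≈ 0.882.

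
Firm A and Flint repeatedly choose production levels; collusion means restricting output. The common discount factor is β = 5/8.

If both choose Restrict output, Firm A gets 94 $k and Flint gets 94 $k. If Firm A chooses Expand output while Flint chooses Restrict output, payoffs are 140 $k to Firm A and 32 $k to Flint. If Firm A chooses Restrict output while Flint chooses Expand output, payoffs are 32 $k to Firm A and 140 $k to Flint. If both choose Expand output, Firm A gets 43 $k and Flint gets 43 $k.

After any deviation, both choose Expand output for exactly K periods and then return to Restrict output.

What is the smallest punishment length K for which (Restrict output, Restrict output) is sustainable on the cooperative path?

2

Need Σ_{k=1}^{K} β^k ≥ (140−94)/(94−43) = 0.9020 at β = 5/8.
At K = 1 the sum is 0.6250 < 0.9020; at K = 2 it is 1.0156 ≥ 0.9020.
So the minimum punishment length is K = 2.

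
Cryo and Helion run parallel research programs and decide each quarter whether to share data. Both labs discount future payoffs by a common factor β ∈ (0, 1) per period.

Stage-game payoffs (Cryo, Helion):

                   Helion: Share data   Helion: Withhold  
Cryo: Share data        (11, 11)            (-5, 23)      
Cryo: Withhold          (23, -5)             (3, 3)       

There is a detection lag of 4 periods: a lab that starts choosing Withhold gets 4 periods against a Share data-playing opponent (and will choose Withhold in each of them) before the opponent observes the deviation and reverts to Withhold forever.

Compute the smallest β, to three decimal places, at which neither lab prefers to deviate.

0.880

The best deviation is to choose Withhold for all 4 undetected periods, earning 23 each, then 3 forever once detected.
Deviation value: 23(1−β^4)/(1−β) + 3β^4/(1−β); cooperation value: 11/(1−β).
IC: 11 ≥ 23(1−β^4) + 3β^4 = 23 − 20β^4.
So β^4 ≥ 12/20 = 3/5, giving β ≥ (3/5)^(1/4) ≈ 0.880.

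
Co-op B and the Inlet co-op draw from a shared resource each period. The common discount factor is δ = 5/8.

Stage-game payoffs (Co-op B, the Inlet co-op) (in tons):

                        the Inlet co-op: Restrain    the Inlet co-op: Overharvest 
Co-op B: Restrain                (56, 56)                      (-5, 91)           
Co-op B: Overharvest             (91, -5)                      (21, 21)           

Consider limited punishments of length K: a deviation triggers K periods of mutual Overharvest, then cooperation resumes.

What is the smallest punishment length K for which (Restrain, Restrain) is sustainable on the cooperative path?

2

IC: δ(1−δ^K)/(1−δ) ≥ (91−56)/(56−21) = 1.
With δ = 5/8: need 1 − δ^K ≥ 1·(1−5/8)/(5/8), i.e. δ^K ≤ 0.4000.
Since (5/8)^1 = 0.6250 and (5/8)^2 = 0.3906, the smallest such K is 2.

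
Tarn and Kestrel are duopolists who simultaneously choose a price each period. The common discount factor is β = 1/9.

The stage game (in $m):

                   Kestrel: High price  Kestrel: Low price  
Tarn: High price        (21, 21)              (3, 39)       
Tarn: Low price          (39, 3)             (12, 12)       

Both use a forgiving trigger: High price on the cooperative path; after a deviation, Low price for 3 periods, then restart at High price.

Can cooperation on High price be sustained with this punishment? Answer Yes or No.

No

Comparing payoff streams over the 4 periods until play realigns: cooperate → 21(1+β+…+β^3); deviate → 39 + 12(β+…+β^3).
Cooperation is sustained iff (21−12)(β+…+β^3) ≥ 39−21.
β+…+β^3 = 1/9·(1−(1/9)^3)/(1−1/9) = 0.1248, and (39−21)/(21−12) = 2.0000.
0.1248 < 2.0000, so cooperation is not sustainable.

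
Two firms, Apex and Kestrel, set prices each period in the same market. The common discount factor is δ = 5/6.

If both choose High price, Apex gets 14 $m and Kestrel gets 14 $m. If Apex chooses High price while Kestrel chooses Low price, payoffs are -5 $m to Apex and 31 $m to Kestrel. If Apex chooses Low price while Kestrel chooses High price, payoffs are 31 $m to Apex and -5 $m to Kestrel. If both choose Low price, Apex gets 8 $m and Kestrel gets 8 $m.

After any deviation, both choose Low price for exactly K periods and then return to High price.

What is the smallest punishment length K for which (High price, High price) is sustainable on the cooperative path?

5

Need Σ_{k=1}^{K} δ^k ≥ (31−14)/(14−8) = 2.8333 at δ = 5/6.
At K = 4 the sum is 2.5887 < 2.8333; at K = 5 it is 2.9906 ≥ 2.8333.
So the minimum punishment length is K = 5.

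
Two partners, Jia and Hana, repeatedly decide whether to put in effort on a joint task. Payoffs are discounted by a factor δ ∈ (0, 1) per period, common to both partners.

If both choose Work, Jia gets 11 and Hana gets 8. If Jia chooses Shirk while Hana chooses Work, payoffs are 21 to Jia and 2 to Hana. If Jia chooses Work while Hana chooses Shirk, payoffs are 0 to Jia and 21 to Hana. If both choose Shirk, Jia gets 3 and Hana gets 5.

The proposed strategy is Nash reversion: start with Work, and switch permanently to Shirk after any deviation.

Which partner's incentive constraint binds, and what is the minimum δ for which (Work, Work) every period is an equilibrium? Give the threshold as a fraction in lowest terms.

For Jia: deviation gain 21−11 = 10, per-period punishment loss 11−3 = 8. IC gives δ ≥ 10/18 = 5/9.
For Hana: gain 13, loss 3 per period, so δ ≥ 13/16.
The tighter constraint is Hana's, so cooperation needs δ ≥ 13/16.

Hana; δ ≥ 13/16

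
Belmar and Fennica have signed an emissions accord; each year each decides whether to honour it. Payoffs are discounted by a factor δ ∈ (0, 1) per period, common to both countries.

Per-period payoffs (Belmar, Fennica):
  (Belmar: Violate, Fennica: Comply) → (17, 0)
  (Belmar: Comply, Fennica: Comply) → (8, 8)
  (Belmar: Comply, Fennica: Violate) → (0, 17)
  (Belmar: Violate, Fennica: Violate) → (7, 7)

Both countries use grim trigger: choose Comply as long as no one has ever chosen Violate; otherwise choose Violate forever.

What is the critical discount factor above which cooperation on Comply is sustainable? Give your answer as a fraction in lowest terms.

9/10

Under grim trigger the critical discount factor is (T−C)/(T−P) with T = 17, C = 8, P = 7.
δ* = (17−8)/(17−7) = 9/10.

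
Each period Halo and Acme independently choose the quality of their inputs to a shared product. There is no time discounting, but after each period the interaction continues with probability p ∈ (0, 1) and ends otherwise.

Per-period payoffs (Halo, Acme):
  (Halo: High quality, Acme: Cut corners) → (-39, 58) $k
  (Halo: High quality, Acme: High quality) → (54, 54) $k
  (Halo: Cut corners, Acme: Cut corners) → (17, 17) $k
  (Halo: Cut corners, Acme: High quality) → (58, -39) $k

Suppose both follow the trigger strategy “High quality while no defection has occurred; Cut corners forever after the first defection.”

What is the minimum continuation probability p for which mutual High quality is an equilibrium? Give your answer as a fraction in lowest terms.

With no time discounting, the continuation probability p plays the role of the discount factor.
Grim-trigger IC: 54/(1−p) ≥ 58 + 17p/(1−p) ⇒ p ≥ (58−54)/(58−17) = 4/41.

4/41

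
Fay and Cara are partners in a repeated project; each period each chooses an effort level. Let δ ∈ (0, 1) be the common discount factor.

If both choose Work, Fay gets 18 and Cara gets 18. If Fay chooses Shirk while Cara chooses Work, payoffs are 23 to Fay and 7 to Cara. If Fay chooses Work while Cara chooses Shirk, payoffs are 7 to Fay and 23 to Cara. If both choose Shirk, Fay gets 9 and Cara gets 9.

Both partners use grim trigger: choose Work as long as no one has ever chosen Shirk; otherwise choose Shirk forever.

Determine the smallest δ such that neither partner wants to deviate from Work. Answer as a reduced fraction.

5/14

18/(1−δ) ≥ 23 + 9δ/(1−δ)
18 ≥ 23 − 14δ
δ ≥ 5/14.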